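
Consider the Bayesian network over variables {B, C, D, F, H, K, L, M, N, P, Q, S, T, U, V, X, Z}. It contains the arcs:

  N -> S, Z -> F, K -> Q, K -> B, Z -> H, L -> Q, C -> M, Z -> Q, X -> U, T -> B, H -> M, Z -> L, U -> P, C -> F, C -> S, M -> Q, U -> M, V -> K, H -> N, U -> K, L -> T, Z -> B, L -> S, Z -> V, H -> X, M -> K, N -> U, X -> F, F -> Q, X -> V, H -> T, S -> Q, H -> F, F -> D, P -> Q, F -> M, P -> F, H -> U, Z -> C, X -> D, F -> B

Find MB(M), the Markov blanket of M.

Ch(M) = {K, Q}.
M's parents: C, F, H, U.
For each child, the remaining parents (spouses of M):
  K: U, V
  Q: F, K, L, P, S, Z
MB(M) = {C, F, H, K, L, P, Q, S, U, V, Z}.

{C, F, H, K, L, P, Q, S, U, V, Z}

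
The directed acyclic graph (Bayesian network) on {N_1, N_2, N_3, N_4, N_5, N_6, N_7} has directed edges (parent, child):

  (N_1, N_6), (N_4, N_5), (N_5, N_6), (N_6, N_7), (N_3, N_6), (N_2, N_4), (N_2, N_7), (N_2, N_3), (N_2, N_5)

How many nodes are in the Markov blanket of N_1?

3

Ch(N_1) = {N_6}.
Parents of N_1: none.
Other parents of N_1's children:
  N_6 also has parents N_3, N_5.
MB(N_1) = {N_3, N_5, N_6}, which has 3 nodes.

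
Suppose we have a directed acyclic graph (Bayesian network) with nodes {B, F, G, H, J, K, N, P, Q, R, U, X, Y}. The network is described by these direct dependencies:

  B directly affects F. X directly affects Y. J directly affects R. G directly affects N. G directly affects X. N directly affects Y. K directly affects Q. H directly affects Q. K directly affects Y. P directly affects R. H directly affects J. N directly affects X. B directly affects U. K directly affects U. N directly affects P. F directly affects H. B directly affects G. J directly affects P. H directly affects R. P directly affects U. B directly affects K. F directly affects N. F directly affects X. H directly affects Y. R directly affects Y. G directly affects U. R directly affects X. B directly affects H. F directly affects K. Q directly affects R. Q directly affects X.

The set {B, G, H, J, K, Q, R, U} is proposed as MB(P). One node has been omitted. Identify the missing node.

N

The Markov blanket of a node is its parents, its children, and the other parents of its children.
P's parents: J, N.
Children of P: R, U.
Parents of each child, excluding P:
  R also has parents H, J, Q.
  parents(U) \ {P} = {B, G, K}.
MB(P) = {B, G, H, J, K, N, Q, R, U}.
Comparing with the claimed set, N is missing.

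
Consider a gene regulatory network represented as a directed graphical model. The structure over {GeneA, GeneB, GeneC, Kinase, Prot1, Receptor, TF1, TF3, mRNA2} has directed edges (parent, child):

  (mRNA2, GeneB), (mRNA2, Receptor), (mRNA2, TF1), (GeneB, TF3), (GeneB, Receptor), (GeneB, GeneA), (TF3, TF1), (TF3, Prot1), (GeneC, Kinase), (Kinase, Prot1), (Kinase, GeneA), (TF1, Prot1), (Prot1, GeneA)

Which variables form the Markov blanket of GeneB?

Recall MB(v) = parents ∪ children ∪ spouses, where spouses are the other parents of v's children.
GeneB's parents: mRNA2.
GeneB has children GeneA, Receptor, TF3.
Co-parents of GeneB (other parents of its children):
  TF3: —
  Receptor: mRNA2
  GeneA: Kinase, Prot1
Union: {mRNA2} ∪ {GeneA, Receptor, TF3} ∪ {Kinase, Prot1, mRNA2} = {GeneA, Kinase, Prot1, Receptor, TF3, mRNA2}.

{GeneA, Kinase, Prot1, Receptor, TF3, mRNA2}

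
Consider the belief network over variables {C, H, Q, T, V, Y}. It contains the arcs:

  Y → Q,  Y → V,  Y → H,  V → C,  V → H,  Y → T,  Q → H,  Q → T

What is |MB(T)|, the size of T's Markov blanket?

T's children: none.
T's parents: Q, Y.
T has no children, so there are no co-parents.
MB(T) = {Q, Y}, which has 2 nodes.

2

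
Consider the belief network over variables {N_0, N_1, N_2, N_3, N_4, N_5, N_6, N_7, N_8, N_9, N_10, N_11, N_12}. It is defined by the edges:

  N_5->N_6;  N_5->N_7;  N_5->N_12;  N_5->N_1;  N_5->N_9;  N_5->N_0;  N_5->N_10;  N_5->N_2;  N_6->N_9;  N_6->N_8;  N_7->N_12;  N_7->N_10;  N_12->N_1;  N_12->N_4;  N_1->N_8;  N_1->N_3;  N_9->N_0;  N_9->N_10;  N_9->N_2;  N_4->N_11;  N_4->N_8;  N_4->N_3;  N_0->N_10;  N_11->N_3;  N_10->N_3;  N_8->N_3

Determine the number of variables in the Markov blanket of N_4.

By definition, MB(N_4) is built from N_4's parents, N_4's children, and the co-parents of N_4.
Parents of N_4: N_12.
N_4's children: N_3, N_8, N_11.
Co-parents of N_4 (other parents of its children):
  N_11 has no other parent.
  parents(N_8) \ {N_4} = {N_1, N_6}.
  parents(N_3) \ {N_4} = {N_1, N_8, N_10, N_11}.
MB(N_4) = {N_1, N_3, N_6, N_8, N_10, N_11, N_12}, which has 7 nodes.

7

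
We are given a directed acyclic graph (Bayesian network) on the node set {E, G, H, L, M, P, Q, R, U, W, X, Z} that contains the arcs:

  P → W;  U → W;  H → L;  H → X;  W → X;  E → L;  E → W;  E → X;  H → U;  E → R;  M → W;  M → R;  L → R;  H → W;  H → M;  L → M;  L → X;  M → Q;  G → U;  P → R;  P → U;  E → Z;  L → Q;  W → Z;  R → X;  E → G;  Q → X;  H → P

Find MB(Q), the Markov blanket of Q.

Recall MB(v) = parents ∪ children ∪ spouses, where spouses are the other parents of v's children.
Q has parents L, M.
Q has child X.
Parents of each child, excluding Q:
  X: E, H, L, R, W
Taking the union gives {E, H, L, M, R, W, X}.

{E, H, L, M, R, W, X}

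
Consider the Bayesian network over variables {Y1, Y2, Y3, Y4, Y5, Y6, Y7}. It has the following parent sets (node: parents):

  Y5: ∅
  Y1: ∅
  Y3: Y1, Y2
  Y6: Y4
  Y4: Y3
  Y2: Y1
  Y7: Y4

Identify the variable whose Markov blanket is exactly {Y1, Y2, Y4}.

Y3

The target node must have every member of {Y1, Y2, Y4} as a parent, child, or co-parent, and no others.
Parents of Y3: Y1, Y2; children: Y4; co-parents: none.
These exactly cover the given set, so the node is Y3.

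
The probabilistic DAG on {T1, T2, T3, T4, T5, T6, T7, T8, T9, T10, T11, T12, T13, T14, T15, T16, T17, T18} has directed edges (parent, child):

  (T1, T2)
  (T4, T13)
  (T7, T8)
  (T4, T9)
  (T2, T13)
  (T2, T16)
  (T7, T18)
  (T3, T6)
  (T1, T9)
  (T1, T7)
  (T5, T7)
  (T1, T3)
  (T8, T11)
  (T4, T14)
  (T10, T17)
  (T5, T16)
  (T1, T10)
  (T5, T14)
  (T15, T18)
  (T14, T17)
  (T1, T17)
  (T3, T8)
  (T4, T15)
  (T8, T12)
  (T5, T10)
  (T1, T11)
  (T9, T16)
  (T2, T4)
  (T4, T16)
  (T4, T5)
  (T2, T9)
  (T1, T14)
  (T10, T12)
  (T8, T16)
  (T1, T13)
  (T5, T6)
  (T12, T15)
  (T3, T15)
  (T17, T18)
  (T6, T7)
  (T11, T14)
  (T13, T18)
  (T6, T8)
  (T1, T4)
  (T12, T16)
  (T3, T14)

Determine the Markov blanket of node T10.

The Markov blanket of a node is its parents, its children, and the other parents of its children.
Pa(T10) = {T1, T5}.
Children of T10: T12, T17.
Co-parents of T10 (other parents of its children):
  T12: T8
  T17: T1, T14
Taking the union gives {T1, T5, T8, T12, T14, T17}.

{T1, T5, T8, T12, T14, T17}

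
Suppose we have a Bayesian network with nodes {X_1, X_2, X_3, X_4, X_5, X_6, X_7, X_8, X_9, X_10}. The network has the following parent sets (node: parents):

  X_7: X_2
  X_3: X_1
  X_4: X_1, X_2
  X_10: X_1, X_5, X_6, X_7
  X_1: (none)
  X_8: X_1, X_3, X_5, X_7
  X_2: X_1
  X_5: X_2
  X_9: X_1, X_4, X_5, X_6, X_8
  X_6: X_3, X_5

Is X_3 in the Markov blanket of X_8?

Yes

X_3 is a parent of X_8.
So X_3 ∈ MB(X_8).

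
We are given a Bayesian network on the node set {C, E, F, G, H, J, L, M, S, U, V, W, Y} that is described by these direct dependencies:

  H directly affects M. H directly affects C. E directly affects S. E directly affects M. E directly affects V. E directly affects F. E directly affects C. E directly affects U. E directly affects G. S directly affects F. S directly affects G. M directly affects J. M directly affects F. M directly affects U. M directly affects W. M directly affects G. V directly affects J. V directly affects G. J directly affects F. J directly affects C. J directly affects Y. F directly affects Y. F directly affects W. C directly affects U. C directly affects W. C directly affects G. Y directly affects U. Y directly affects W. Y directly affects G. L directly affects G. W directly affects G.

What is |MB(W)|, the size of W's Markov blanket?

9

Recall MB(v) = parents ∪ children ∪ spouses, where spouses are the other parents of v's children.
W's children: G.
Parents of W: C, F, M, Y.
Other parents of W's children:
  G also has parents C, E, L, M, S, V, Y.
MB(W) = {C, E, F, G, L, M, S, V, Y}, which has 9 nodes.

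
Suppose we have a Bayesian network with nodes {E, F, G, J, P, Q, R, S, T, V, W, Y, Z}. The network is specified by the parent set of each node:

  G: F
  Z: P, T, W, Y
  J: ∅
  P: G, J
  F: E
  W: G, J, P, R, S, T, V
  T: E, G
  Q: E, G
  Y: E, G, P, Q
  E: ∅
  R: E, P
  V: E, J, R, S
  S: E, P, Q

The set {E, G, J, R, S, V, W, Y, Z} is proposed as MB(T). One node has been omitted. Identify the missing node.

P

By definition, MB(T) is built from T's parents, T's children, and the co-parents of T.
Pa(T) = {E, G}.
Ch(T) = {W, Z}.
Other parents of T's children:
  W: G, J, P, R, S, V
  Z: P, W, Y
MB(T) = {E, G, J, P, R, S, V, W, Y, Z}.
Comparing with the claimed set, P is missing.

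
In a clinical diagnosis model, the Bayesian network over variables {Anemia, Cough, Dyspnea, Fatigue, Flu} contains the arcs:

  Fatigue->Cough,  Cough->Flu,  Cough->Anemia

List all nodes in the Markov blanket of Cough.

{Anemia, Fatigue, Flu}

Pa(Cough) = {Fatigue}.
Cough's children: Anemia, Flu.
Parents of each child, excluding Cough:
  Flu: no additional parents.
  Anemia: no additional parents.
Union: {Fatigue} ∪ {Anemia, Flu} ∪ {} = {Anemia, Fatigue, Flu}.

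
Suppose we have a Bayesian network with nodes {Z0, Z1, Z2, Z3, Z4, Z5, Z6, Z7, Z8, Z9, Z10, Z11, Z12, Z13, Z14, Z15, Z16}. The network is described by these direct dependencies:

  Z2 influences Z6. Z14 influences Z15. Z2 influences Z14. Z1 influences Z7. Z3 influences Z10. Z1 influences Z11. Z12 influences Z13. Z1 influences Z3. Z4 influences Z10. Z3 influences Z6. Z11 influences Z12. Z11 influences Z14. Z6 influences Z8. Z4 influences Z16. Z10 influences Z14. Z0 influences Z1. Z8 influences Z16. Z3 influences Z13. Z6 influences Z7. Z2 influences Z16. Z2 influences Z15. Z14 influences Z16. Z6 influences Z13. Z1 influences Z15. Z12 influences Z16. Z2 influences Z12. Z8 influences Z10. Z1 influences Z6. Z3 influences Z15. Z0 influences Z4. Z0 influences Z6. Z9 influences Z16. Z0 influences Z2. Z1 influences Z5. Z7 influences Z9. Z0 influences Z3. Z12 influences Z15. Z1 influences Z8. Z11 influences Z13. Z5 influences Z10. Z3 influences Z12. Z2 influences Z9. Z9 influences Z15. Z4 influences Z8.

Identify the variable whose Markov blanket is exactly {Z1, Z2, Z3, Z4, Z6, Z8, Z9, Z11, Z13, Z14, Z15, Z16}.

Z12

The target node must have every member of {Z1, Z2, Z3, Z4, Z6, Z8, Z9, Z11, Z13, Z14, Z15, Z16} as a parent, child, or co-parent, and no others.
Parents of Z12: Z2, Z3, Z11; children: Z13, Z15, Z16; co-parents: Z1, Z2, Z3, Z4, Z6, Z8, Z9, Z11, Z14.
These exactly cover the given set, so the node is Z12.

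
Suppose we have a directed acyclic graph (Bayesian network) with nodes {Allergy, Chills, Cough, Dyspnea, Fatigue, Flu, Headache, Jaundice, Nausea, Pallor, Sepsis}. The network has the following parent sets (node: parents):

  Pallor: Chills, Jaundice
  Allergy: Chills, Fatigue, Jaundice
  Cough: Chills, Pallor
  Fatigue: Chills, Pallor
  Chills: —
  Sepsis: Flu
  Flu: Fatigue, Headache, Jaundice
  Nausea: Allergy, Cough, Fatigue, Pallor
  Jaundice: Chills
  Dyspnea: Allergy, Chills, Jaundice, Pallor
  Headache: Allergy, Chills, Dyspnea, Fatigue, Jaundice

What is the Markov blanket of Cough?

A node's Markov blanket = Pa ∪ Ch ∪ (parents of Ch other than the node itself).
Cough has child Nausea.
Parents of Cough: Chills, Pallor.
Other parents of Cough's children:
  parents(Nausea) \ {Cough} = {Allergy, Fatigue, Pallor}.
Taking the union gives {Allergy, Chills, Fatigue, Nausea, Pallor}.

{Allergy, Chills, Fatigue, Nausea, Pallor}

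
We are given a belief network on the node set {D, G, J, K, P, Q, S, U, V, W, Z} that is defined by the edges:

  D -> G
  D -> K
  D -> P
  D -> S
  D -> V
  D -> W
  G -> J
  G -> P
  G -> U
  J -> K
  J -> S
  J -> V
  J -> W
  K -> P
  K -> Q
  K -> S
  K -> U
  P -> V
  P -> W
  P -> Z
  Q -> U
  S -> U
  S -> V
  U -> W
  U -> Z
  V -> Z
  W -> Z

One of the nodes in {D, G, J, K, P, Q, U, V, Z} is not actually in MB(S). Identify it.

Z

Pa(S) = {D, J, K}.
Ch(S) = {U, V}.
Other parents of S's children:
  U: G, K, Q
  V: D, J, P
MB(S) = {D, G, J, K, P, Q, U, V}.
Z is neither a parent, child, nor co-parent of S, so it does not belong.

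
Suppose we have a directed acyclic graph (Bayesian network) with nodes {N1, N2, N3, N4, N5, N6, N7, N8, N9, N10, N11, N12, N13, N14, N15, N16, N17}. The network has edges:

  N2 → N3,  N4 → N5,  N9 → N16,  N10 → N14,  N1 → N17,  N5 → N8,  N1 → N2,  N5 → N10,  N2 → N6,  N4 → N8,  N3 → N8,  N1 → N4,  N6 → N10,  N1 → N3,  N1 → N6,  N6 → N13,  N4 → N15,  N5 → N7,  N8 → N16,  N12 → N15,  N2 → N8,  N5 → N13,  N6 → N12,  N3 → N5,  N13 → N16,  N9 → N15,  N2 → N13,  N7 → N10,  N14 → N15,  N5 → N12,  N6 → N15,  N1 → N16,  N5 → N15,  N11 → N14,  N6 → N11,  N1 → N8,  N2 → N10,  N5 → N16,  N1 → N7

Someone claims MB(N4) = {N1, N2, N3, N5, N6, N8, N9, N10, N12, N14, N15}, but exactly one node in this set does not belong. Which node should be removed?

N10

The Markov blanket of a node is its parents, its children, and the other parents of its children.
N4's children: N5, N8, N15.
N4 has parent N1.
For each child, the remaining parents (spouses of N4):
  N5: N3
  N8: N1, N2, N3, N5
  N15: N5, N6, N9, N12, N14
MB(N4) = {N1, N2, N3, N5, N6, N8, N9, N12, N14, N15}.
N10 is neither a parent, child, nor co-parent of N4, so it does not belong.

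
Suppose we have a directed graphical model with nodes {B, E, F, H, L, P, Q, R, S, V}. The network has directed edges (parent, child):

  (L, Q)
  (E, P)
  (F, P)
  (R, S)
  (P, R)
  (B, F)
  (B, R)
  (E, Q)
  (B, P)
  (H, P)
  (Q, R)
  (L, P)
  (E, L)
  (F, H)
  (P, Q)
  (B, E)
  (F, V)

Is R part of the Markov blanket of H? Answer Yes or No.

Recall MB(v) = parents ∪ children ∪ spouses, where spouses are the other parents of v's children.
H's parents: F.
H has child P.
Other parents of H's children:
  P also has parents B, E, F, L.
MB(H) = {B, E, F, L, P}; R is not in this set.

No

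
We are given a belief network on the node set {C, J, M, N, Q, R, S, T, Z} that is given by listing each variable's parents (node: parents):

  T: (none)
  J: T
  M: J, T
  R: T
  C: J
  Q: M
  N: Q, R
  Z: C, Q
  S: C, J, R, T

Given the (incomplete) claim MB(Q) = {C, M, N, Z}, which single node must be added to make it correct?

R

Recall MB(v) = parents ∪ children ∪ spouses, where spouses are the other parents of v's children.
Q's parents: M.
Q's children: N, Z.
Other parents of Q's children:
  N: R
  Z: C
MB(Q) = {C, M, N, R, Z}.
Comparing with the claimed set, R is missing.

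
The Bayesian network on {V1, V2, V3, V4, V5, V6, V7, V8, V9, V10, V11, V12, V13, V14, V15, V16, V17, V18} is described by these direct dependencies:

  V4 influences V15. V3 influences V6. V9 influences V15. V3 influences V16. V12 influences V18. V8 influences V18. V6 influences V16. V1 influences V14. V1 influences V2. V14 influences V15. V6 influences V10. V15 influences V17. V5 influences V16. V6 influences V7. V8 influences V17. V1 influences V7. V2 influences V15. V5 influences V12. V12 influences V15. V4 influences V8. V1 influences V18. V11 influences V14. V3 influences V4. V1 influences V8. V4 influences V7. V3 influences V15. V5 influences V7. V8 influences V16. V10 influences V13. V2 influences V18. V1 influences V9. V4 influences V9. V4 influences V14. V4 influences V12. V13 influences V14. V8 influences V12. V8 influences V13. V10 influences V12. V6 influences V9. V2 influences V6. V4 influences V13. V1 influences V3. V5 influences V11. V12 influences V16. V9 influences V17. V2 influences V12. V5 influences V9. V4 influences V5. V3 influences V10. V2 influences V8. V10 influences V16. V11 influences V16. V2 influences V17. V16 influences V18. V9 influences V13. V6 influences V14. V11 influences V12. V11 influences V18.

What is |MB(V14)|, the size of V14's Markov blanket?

Recall MB(v) = parents ∪ children ∪ spouses, where spouses are the other parents of v's children.
V14's children: V15.
V14's parents: V1, V4, V6, V11, V13.
Co-parents of V14 (other parents of its children):
  V15's other parents are V2, V3, V4, V9, V12.
MB(V14) = {V1, V2, V3, V4, V6, V9, V11, V12, V13, V15}, which has 10 nodes.

10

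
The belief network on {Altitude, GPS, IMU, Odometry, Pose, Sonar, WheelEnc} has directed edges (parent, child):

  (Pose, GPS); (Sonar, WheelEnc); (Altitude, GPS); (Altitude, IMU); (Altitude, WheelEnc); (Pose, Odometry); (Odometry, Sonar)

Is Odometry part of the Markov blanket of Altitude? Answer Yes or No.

No

The Markov blanket of a node is its parents, its children, and the other parents of its children.
Altitude's parents: none.
Altitude's children: GPS, IMU, WheelEnc.
Parents of each child, excluding Altitude:
  GPS's other parent is Pose.
  IMU has no other parent.
  WheelEnc's other parent is Sonar.
MB(Altitude) = {GPS, IMU, Pose, Sonar, WheelEnc}; Odometry is not in this set.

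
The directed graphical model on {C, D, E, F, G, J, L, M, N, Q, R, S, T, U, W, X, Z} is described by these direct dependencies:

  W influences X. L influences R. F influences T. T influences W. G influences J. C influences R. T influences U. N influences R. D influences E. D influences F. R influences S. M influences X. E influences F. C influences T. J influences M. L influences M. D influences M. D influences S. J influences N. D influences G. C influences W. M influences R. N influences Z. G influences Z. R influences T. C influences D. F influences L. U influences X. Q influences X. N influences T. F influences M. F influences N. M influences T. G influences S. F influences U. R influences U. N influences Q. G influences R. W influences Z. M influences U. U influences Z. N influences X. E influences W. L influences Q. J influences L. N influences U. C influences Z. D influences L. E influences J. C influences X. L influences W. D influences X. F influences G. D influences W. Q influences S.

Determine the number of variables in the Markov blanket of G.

The Markov blanket of a node is its parents, its children, and the other parents of its children.
G's parents: D, F.
G's children: J, R, S, Z.
Parents of each child, excluding G:
  J also has parent E.
  R also has parents C, L, M, N.
  parents(S) \ {G} = {D, Q, R}.
  Z's other parents are C, N, U, W.
MB(G) = {C, D, E, F, J, L, M, N, Q, R, S, U, W, Z}, which has 14 nodes.

14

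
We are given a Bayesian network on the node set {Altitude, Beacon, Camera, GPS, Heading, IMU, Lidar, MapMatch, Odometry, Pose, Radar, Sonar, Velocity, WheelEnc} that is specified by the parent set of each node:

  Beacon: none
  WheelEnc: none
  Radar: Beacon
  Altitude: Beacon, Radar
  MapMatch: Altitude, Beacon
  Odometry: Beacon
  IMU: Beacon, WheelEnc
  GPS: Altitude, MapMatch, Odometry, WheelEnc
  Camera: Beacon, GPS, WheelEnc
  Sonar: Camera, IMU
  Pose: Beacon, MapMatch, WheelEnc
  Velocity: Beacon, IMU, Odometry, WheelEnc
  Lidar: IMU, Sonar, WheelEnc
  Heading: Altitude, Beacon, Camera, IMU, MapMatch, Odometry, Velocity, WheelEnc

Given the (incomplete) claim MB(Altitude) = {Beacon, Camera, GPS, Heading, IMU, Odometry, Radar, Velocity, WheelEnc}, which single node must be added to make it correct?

Altitude has parents Beacon, Radar.
Altitude's children: GPS, Heading, MapMatch.
Co-parents of Altitude (other parents of its children):
  MapMatch's other parent is Beacon.
  parents(GPS) \ {Altitude} = {MapMatch, Odometry, WheelEnc}.
  Heading's other parents are Beacon, Camera, IMU, MapMatch, Odometry, Velocity, WheelEnc.
MB(Altitude) = {Beacon, Camera, GPS, Heading, IMU, MapMatch, Odometry, Radar, Velocity, WheelEnc}.
Comparing with the claimed set, MapMatch is missing.

MapMatch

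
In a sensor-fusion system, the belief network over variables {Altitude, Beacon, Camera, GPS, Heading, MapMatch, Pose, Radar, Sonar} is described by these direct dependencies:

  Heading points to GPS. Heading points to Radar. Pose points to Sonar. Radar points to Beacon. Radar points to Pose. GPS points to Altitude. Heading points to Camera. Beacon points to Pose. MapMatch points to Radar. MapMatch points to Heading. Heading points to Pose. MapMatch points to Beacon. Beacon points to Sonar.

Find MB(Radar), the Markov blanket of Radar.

By definition, MB(Radar) is built from Radar's parents, Radar's children, and the co-parents of Radar.
Pa(Radar) = {Heading, MapMatch}.
Radar has children Beacon, Pose.
Parents of each child, excluding Radar:
  Beacon also has parent MapMatch.
  Pose also has parents Beacon, Heading.
Taking the union gives {Beacon, Heading, MapMatch, Pose}.

{Beacon, Heading, MapMatch, Pose}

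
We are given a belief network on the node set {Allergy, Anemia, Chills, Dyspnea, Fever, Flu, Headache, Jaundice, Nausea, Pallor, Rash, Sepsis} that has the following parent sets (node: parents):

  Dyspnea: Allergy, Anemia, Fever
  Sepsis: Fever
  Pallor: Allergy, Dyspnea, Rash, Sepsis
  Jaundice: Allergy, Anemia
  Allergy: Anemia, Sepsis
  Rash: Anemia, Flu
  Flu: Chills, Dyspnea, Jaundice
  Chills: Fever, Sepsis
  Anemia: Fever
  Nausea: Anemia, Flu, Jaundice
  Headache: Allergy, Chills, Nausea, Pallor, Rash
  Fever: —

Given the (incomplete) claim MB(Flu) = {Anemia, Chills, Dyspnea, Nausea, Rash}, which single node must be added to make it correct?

Jaundice

Flu has children Nausea, Rash.
Flu has parents Chills, Dyspnea, Jaundice.
Other parents of Flu's children:
  parents(Nausea) \ {Flu} = {Anemia, Jaundice}.
  Rash also has parent Anemia.
MB(Flu) = {Anemia, Chills, Dyspnea, Jaundice, Nausea, Rash}.
Comparing with the claimed set, Jaundice is missing.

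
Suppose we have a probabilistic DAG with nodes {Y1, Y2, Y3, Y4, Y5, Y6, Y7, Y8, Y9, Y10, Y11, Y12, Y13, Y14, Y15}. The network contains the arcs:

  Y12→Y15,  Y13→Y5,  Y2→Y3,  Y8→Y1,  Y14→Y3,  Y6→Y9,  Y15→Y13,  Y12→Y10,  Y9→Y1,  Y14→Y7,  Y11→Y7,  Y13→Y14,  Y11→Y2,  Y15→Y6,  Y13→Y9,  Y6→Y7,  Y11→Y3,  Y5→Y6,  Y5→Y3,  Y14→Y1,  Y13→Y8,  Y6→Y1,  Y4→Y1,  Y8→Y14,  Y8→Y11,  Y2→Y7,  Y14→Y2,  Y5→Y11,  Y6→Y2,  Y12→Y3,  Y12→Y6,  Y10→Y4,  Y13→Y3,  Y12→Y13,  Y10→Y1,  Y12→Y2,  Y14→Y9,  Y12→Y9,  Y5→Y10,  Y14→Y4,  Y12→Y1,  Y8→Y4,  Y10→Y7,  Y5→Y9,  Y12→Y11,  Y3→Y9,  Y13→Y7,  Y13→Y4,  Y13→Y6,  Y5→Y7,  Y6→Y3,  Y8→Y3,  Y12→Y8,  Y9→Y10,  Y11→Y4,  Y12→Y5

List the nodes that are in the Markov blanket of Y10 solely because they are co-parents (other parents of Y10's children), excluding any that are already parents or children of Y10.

{Y2, Y6, Y8, Y11, Y13, Y14}

Children of Y10: Y1, Y4, Y7.
  Y7: Y2, Y5, Y6, Y11, Y13, Y14
  Y4: Y8, Y11, Y13, Y14
  Y1: Y4, Y6, Y8, Y9, Y12, Y14
Excluding nodes already adjacent to Y10 (Y1, Y4, Y5, Y7, Y9, Y12), the co-parent-only contribution is {Y2, Y6, Y8, Y11, Y13, Y14}.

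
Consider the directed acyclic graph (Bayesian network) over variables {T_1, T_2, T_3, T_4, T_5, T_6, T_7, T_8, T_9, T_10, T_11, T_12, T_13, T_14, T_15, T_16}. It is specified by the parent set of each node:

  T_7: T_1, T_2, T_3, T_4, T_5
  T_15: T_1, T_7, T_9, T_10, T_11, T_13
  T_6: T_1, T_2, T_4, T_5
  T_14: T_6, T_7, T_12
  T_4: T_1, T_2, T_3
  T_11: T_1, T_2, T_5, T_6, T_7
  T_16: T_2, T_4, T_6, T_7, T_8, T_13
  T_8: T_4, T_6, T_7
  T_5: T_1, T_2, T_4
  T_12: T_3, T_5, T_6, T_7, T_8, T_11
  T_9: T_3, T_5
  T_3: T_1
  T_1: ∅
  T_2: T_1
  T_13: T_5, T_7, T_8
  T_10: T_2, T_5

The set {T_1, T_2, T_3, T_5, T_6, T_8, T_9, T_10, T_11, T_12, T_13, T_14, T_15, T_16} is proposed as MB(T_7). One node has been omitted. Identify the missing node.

T_4

A node's Markov blanket = Pa ∪ Ch ∪ (parents of Ch other than the node itself).
T_7 has parents T_1, T_2, T_3, T_4, T_5.
Children of T_7: T_8, T_11, T_12, T_13, T_14, T_15, T_16.
Co-parents of T_7 (other parents of its children):
  T_8's other parents are T_4, T_6.
  T_11 also has parents T_1, T_2, T_5, T_6.
  T_12 also has parents T_3, T_5, T_6, T_8, T_11.
  parents(T_13) \ {T_7} = {T_5, T_8}.
  T_14's other parents are T_6, T_12.
  T_15 also has parents T_1, T_9, T_10, T_11, T_13.
  T_16's other parents are T_2, T_4, T_6, T_8, T_13.
MB(T_7) = {T_1, T_2, T_3, T_4, T_5, T_6, T_8, T_9, T_10, T_11, T_12, T_13, T_14, T_15, T_16}.
Comparing with the claimed set, T_4 is missing.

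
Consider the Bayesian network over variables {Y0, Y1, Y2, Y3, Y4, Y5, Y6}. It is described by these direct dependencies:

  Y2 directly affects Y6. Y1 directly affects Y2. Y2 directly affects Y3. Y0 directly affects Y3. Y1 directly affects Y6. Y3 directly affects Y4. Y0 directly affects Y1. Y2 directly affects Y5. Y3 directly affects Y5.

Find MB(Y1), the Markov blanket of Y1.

{Y0, Y2, Y6}

Ch(Y1) = {Y2, Y6}.
Y1 has parent Y0.
Co-parents of Y1 (other parents of its children):
  Y2: no additional parents.
  parents(Y6) \ {Y1} = {Y2}.
So the Markov blanket of Y1 is {Y0, Y2, Y6}.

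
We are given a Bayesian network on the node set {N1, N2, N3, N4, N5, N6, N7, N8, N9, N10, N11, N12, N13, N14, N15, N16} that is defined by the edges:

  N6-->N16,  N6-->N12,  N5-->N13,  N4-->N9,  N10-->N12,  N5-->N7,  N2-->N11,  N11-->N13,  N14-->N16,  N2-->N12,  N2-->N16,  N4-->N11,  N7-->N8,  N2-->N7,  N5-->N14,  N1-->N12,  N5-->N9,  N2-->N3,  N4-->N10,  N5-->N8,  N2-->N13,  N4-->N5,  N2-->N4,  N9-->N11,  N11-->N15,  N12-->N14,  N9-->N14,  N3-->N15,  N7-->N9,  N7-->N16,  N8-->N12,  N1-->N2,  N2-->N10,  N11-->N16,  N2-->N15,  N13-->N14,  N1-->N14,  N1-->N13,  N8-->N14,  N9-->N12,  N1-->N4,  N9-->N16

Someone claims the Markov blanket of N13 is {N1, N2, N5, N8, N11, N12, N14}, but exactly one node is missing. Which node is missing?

N9

The Markov blanket of a node is its parents, its children, and the other parents of its children.
N13's parents: N1, N2, N5, N11.
N13's children: N14.
Parents of each child, excluding N13:
  N14 also has parents N1, N5, N8, N9, N12.
MB(N13) = {N1, N2, N5, N8, N9, N11, N12, N14}.
Comparing with the claimed set, N9 is missing.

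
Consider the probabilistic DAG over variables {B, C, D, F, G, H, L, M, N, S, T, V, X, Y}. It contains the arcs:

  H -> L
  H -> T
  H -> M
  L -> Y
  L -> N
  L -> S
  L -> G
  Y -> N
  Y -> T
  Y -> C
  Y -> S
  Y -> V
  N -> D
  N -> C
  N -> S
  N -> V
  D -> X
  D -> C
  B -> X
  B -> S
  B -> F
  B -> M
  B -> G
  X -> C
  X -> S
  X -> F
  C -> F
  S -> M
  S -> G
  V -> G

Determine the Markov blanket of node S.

{B, G, H, L, M, N, V, X, Y}

S has parents B, L, N, X, Y.
S has children G, M.
Co-parents of S (other parents of its children):
  parents(M) \ {S} = {B, H}.
  parents(G) \ {S} = {B, L, V}.
So the Markov blanket of S is {B, G, H, L, M, N, V, X, Y}.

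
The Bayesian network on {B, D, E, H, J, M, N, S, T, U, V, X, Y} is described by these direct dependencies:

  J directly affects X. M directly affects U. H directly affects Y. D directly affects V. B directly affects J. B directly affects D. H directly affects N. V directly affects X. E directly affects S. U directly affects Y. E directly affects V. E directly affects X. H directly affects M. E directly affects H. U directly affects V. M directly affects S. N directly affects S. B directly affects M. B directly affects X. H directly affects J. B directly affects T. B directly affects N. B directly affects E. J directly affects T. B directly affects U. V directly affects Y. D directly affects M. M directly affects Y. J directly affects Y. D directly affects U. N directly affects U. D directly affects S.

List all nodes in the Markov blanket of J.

The Markov blanket of a node is its parents, its children, and the other parents of its children.
Pa(J) = {B, H}.
Children of J: T, X, Y.
For each child, the remaining parents (spouses of J):
  parents(T) \ {J} = {B}.
  X also has parents B, E, V.
  parents(Y) \ {J} = {H, M, U, V}.
Union: {B, H} ∪ {T, X, Y} ∪ {B, E, H, M, U, V} = {B, E, H, M, T, U, V, X, Y}.

{B, E, H, M, T, U, V, X, Y}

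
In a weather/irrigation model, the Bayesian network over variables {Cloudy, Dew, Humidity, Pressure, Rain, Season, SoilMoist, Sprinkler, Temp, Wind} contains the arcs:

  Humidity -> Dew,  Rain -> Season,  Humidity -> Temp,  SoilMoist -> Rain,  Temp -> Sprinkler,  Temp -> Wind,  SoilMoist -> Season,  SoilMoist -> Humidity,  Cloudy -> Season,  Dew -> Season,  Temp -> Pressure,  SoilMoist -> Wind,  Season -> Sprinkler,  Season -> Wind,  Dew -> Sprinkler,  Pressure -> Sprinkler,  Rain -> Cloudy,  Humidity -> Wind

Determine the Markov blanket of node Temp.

Children of Temp: Pressure, Sprinkler, Wind.
Parents of Temp: Humidity.
Other parents of Temp's children:
  Pressure: no additional parents.
  Wind also has parents Humidity, Season, SoilMoist.
  Sprinkler also has parents Dew, Pressure, Season.
So the Markov blanket of Temp is {Dew, Humidity, Pressure, Season, SoilMoist, Sprinkler, Wind}.

{Dew, Humidity, Pressure, Season, SoilMoist, Sprinkler, Wind}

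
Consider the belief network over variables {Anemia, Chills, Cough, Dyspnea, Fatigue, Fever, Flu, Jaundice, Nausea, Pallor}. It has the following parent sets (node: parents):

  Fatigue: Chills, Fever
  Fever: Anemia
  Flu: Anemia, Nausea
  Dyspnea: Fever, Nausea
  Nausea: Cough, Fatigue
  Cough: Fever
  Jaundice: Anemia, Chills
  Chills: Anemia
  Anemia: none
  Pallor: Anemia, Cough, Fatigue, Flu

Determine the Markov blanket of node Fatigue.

{Anemia, Chills, Cough, Fever, Flu, Nausea, Pallor}

Fatigue has parents Chills, Fever.
Ch(Fatigue) = {Nausea, Pallor}.
Co-parents of Fatigue (other parents of its children):
  Nausea: Cough
  Pallor: Anemia, Cough, Flu
Taking the union gives {Anemia, Chills, Cough, Fever, Flu, Nausea, Pallor}.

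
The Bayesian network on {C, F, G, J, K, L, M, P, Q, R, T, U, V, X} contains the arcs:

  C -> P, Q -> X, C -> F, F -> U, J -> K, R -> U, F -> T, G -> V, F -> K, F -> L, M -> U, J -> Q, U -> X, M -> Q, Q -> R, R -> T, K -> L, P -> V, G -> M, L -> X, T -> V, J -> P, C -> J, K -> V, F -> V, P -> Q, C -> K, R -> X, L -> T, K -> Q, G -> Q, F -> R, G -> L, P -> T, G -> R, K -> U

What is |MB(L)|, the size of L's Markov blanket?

A node's Markov blanket = Pa ∪ Ch ∪ (parents of Ch other than the node itself).
L's parents: F, G, K.
Children of L: T, X.
For each child, the remaining parents (spouses of L):
  T's other parents are F, P, R.
  X also has parents Q, R, U.
MB(L) = {F, G, K, P, Q, R, T, U, X}, which has 9 nodes.

9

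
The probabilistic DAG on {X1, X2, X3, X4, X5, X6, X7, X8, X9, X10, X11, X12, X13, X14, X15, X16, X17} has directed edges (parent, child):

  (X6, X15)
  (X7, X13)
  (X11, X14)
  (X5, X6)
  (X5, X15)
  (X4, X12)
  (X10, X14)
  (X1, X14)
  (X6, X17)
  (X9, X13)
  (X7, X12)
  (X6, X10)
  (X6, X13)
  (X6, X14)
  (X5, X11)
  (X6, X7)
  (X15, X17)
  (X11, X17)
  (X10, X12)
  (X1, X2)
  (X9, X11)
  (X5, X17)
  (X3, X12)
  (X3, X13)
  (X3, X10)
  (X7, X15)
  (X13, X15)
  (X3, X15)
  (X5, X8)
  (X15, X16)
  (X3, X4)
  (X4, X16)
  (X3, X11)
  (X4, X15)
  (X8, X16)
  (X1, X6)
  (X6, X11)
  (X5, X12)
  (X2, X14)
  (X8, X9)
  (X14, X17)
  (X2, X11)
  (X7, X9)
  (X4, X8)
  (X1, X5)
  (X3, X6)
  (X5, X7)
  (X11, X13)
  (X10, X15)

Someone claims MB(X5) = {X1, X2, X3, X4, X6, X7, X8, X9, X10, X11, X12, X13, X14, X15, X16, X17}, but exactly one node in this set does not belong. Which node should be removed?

X16

A node's Markov blanket = Pa ∪ Ch ∪ (parents of Ch other than the node itself).
X5's parents: X1.
X5 has children X6, X7, X8, X11, X12, X15, X17.
Parents of each child, excluding X5:
  X6 also has parents X1, X3.
  parents(X7) \ {X5} = {X6}.
  parents(X8) \ {X5} = {X4}.
  X11 also has parents X2, X3, X6, X9.
  X12's other parents are X3, X4, X7, X10.
  X15 also has parents X3, X4, X6, X7, X10, X13.
  X17 also has parents X6, X11, X14, X15.
MB(X5) = {X1, X2, X3, X4, X6, X7, X8, X9, X10, X11, X12, X13, X14, X15, X17}.
X16 is neither a parent, child, nor co-parent of X5, so it does not belong.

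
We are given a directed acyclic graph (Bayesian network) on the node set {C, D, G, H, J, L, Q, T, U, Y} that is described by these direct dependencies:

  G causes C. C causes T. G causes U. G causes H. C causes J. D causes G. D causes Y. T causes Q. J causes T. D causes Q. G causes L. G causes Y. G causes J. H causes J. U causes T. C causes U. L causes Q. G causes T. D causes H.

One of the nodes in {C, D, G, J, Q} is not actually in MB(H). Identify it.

Q

H's parents: D, G.
Children of H: J.
For each child, the remaining parents (spouses of H):
  J: C, G
MB(H) = {C, D, G, J}.
Q is neither a parent, child, nor co-parent of H, so it does not belong.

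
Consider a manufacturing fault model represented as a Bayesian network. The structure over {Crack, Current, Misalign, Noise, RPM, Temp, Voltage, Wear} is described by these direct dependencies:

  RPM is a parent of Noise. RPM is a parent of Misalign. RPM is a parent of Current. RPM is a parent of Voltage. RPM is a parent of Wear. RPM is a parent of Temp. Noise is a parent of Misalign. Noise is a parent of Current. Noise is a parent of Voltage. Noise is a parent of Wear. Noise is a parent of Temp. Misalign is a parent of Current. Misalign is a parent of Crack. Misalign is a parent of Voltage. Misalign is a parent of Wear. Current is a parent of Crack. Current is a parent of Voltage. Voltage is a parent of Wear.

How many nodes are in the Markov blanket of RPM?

By definition, MB(RPM) is built from RPM's parents, RPM's children, and the co-parents of RPM.
RPM's children: Current, Misalign, Noise, Temp, Voltage, Wear.
RPM has no parents.
Co-parents of RPM (other parents of its children):
  Noise: —
  Misalign: Noise
  Current: Misalign, Noise
  Voltage: Current, Misalign, Noise
  Wear: Misalign, Noise, Voltage
  Temp: Noise
MB(RPM) = {Current, Misalign, Noise, Temp, Voltage, Wear}, which has 6 nodes.

6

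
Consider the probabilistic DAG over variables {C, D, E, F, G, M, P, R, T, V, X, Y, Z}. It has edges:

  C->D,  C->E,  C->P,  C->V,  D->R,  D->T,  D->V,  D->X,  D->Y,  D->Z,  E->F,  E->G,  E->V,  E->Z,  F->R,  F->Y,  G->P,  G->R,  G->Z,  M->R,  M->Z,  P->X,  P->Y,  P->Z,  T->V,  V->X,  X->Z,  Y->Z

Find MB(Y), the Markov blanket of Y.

Ch(Y) = {Z}.
Y has parents D, F, P.
Other parents of Y's children:
  Z's other parents are D, E, G, M, P, X.
MB(Y) = {D, E, F, G, M, P, X, Z}.

{D, E, F, G, M, P, X, Z}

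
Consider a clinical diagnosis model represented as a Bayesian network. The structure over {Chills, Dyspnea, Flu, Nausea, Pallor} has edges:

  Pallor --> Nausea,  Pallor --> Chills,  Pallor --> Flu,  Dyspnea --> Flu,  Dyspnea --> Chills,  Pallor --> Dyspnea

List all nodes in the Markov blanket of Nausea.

The Markov blanket of a node is its parents, its children, and the other parents of its children.
Nausea has parent Pallor.
Ch(Nausea) = {}.
Nausea has no children, so there are no co-parents.
So the Markov blanket of Nausea is {Pallor}.

{Pallor}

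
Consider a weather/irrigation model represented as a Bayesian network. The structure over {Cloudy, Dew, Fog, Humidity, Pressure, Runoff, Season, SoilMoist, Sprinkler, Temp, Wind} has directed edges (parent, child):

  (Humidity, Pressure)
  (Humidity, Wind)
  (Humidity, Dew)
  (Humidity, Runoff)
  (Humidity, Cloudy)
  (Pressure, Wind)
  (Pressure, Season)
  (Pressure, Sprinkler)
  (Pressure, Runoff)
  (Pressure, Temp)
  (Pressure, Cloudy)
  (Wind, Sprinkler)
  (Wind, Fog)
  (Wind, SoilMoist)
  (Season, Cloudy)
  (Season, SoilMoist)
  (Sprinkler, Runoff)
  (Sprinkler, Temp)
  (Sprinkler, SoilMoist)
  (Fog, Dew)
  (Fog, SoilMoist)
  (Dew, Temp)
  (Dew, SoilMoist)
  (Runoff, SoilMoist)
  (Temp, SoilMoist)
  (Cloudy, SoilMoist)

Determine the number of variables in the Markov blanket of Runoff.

A node's Markov blanket = Pa ∪ Ch ∪ (parents of Ch other than the node itself).
Ch(Runoff) = {SoilMoist}.
Runoff's parents: Humidity, Pressure, Sprinkler.
Other parents of Runoff's children:
  SoilMoist's other parents are Cloudy, Dew, Fog, Season, Sprinkler, Temp, Wind.
MB(Runoff) = {Cloudy, Dew, Fog, Humidity, Pressure, Season, SoilMoist, Sprinkler, Temp, Wind}, which has 10 nodes.

10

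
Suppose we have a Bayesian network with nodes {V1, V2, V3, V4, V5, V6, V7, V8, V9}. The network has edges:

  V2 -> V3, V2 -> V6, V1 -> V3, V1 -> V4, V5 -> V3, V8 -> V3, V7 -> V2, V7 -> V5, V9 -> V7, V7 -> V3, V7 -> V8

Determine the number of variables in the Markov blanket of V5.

Recall MB(v) = parents ∪ children ∪ spouses, where spouses are the other parents of v's children.
Pa(V5) = {V7}.
Children of V5: V3.
Co-parents of V5 (other parents of its children):
  V3: V1, V2, V7, V8
MB(V5) = {V1, V2, V3, V7, V8}, which has 5 nodes.

5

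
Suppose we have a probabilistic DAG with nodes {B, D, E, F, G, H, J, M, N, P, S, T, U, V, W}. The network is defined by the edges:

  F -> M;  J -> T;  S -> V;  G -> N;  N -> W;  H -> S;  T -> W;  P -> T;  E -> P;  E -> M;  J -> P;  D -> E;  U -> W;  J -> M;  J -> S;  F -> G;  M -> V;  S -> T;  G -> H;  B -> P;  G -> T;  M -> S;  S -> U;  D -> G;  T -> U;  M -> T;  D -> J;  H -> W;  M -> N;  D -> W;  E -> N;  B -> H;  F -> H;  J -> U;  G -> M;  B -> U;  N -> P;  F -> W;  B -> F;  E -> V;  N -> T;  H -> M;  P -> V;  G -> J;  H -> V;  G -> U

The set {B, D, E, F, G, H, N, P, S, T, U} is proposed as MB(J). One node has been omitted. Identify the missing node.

The Markov blanket of a node is its parents, its children, and the other parents of its children.
Ch(J) = {M, P, S, T, U}.
J's parents: D, G.
For each child, the remaining parents (spouses of J):
  M: E, F, G, H
  P: B, E, N
  S: H, M
  T: G, M, N, P, S
  U: B, G, S, T
MB(J) = {B, D, E, F, G, H, M, N, P, S, T, U}.
Comparing with the claimed set, M is missing.

M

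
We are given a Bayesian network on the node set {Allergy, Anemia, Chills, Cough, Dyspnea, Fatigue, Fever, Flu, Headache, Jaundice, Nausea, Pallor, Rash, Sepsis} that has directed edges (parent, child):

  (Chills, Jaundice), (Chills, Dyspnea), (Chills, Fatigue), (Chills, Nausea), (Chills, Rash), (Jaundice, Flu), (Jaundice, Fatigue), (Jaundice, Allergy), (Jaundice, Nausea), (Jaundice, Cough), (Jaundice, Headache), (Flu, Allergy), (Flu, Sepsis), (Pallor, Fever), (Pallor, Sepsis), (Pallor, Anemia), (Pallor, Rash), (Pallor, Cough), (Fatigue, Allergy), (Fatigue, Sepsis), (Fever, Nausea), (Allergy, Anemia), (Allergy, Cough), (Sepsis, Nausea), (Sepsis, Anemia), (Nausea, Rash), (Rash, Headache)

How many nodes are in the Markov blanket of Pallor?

11

Children of Pallor: Anemia, Cough, Fever, Rash, Sepsis.
Parents of Pallor: none.
Parents of each child, excluding Pallor:
  Fever: —
  Sepsis: Fatigue, Flu
  Anemia: Allergy, Sepsis
  Rash: Chills, Nausea
  Cough: Allergy, Jaundice
MB(Pallor) = {Allergy, Anemia, Chills, Cough, Fatigue, Fever, Flu, Jaundice, Nausea, Rash, Sepsis}, which has 11 nodes.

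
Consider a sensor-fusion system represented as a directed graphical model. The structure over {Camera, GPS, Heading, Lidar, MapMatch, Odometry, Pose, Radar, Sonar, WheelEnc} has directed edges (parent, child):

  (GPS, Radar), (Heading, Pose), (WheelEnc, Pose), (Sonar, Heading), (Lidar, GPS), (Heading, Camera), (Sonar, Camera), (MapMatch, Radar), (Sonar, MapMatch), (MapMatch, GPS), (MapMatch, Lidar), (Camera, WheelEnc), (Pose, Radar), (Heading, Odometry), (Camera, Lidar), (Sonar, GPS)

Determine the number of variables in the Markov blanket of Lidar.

By definition, MB(Lidar) is built from Lidar's parents, Lidar's children, and the co-parents of Lidar.
Parents of Lidar: Camera, MapMatch.
Ch(Lidar) = {GPS}.
Parents of each child, excluding Lidar:
  GPS's other parents are MapMatch, Sonar.
MB(Lidar) = {Camera, GPS, MapMatch, Sonar}, which has 4 nodes.

4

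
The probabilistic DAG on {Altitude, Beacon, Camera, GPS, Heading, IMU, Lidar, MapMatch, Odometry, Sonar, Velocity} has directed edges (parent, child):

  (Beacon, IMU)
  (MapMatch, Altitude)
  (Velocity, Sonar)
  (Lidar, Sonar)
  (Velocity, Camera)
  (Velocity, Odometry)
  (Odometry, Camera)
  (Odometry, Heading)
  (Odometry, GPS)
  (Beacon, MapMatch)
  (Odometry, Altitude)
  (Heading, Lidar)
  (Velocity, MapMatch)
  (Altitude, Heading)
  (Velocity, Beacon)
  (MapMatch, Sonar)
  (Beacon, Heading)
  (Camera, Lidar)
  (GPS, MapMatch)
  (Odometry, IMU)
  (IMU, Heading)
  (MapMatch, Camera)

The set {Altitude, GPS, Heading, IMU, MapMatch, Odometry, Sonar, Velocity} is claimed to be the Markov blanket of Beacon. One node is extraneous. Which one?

Sonar

Parents of Beacon: Velocity.
Beacon has children Heading, IMU, MapMatch.
For each child, the remaining parents (spouses of Beacon):
  MapMatch's other parents are GPS, Velocity.
  IMU's other parent is Odometry.
  Heading's other parents are Altitude, IMU, Odometry.
MB(Beacon) = {Altitude, GPS, Heading, IMU, MapMatch, Odometry, Velocity}.
Sonar is neither a parent, child, nor co-parent of Beacon, so it does not belong.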